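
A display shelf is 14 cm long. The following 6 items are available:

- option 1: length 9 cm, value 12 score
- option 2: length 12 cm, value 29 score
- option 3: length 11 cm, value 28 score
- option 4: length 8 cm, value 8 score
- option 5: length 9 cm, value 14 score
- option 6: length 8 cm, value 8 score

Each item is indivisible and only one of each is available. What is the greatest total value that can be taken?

29 score

Check high-value combinations within 14 cm:
- option 2: length 12, value 29
- option 3: length 11, value 28
- option 5: length 9, value 14
- option 1: length 9, value 12
- option 4: length 8, value 8
Best: 29 score.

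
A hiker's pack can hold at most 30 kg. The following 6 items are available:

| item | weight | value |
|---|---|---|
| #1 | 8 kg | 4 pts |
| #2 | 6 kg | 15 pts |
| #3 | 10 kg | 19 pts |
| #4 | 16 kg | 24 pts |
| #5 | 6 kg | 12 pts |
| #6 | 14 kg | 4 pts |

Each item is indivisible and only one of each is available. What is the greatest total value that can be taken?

Check high-value combinations within 30 kg:
- #2+#4+#5: weight 6+16+6=28, value 15+24+12=51
- #1+#2+#3+#5: weight 8+6+10+6=30, value 4+15+19+12=50
- #2+#3+#5: weight 6+10+6=22, value 15+19+12=46
- #3+#4: weight 10+16=26, value 19+24=43
- #1+#2+#4: weight 8+6+16=30, value 4+15+24=43
Best: 51 pts.

51 pts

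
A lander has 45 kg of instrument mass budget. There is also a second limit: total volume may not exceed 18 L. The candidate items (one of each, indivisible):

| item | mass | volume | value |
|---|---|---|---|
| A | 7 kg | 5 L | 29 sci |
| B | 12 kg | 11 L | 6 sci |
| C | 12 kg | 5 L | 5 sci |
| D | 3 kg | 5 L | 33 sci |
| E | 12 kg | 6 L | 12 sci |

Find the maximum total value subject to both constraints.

Feasible sets respecting both limits:
- A+D+E: mass 22, volume 16, value 74
- A+C+D: mass 22, volume 15, value 67
- A+D: mass 10, volume 10, value 62
- C+D+E: mass 27, volume 16, value 50
Best: 74 sci.

74 sci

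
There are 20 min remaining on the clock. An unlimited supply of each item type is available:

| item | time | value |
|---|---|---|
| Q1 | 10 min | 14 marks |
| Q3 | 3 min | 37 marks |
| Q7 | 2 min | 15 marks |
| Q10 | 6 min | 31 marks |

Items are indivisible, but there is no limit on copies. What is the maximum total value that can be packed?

Best value-per-unit is Q3 at 37/3; filling with it alone gives 6×37 = 222.
Optimal mix: 6×Q3 + 1×Q7 → time 20, value 237.

237 marks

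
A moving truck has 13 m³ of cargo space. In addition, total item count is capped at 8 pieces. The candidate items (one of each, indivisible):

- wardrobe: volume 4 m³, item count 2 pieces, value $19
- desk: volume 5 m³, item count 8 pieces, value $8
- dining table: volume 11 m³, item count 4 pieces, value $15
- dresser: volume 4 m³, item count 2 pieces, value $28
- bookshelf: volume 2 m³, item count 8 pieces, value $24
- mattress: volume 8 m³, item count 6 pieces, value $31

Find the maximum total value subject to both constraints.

Feasible sets respecting both limits:
- dresser+mattress: volume 12, item count 8, value 59
- wardrobe+mattress: volume 12, item count 8, value 50
- wardrobe+dresser: volume 8, item count 4, value 47
- mattress: volume 8, item count 6, value 31
Best: $59.

$59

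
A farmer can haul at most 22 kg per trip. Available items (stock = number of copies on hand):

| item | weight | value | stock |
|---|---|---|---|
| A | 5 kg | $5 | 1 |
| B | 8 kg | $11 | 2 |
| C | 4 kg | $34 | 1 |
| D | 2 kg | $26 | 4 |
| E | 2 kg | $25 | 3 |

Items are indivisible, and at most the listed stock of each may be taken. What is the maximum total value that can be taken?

$213

Best selections within weight 22 and stock limits:
- 1×C + 4×D + 3×E: weight 18, value 213
- 1×A + 1×C + 4×D + 2×E: weight 21, value 193
- 1×A + 1×C + 3×D + 3×E: weight 21, value 192
- 1×B + 4×D + 3×E: weight 22, value 190
Best: $213.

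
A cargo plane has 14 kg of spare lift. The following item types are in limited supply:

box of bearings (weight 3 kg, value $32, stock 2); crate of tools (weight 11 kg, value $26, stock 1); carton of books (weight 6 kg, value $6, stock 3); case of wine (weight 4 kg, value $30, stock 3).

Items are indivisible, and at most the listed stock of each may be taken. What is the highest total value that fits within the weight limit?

$124

Top feasible selections:
- 2×box of bearings + 2×case of wine: weight 14, value 124
- 2×box of bearings + 1×case of wine: weight 10, value 94
Best: $124.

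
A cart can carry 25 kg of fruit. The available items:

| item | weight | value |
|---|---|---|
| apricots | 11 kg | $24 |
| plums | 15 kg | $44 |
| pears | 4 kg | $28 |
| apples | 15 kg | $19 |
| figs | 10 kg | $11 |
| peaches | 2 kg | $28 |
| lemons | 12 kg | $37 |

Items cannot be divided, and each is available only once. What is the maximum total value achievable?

$100

Check high-value combinations within 25 kg:
- plums+pears+peaches: weight 15+4+2=21, value 44+28+28=100
- pears+peaches+lemons: weight 4+2+12=18, value 28+28+37=93
- apricots+peaches+lemons: weight 11+2+12=25, value 24+28+37=89
- apricots+pears+peaches: weight 11+4+2=17, value 24+28+28=80
- figs+peaches+lemons: weight 10+2+12=24, value 11+28+37=76
Best: $100.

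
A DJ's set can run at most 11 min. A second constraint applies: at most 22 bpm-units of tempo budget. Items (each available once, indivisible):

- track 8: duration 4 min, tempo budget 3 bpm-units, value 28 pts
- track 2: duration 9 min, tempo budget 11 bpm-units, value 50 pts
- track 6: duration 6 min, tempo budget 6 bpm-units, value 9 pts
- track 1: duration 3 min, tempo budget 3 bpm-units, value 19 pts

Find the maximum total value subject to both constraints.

50 pts

Feasible sets respecting both limits:
- track 2: duration 9, tempo budget 11, value 50
- track 8+track 1: duration 7, tempo budget 6, value 47
- track 8+track 6: duration 10, tempo budget 9, value 37
- track 8: duration 4, tempo budget 3, value 28
Best: 50 pts.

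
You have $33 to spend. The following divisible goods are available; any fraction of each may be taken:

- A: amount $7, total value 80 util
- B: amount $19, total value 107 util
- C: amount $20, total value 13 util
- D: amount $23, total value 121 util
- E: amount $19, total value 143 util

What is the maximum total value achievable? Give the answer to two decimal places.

262.42

Take in order of value per unit:
- A (80/7 per unit): all 7 → value 80, running total 80.00
- E (143/19 per unit): all 19 → value 143, running total 223.00
- B (107/19 per unit): 7 of 19 → value 7×107/19 = 39.4211, running total 262.42
Total 262.42.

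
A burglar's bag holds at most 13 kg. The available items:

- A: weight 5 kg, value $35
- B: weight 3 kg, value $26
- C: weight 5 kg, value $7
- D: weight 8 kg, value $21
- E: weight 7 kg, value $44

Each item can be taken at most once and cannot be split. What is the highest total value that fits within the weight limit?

Check high-value combinations within 13 kg:
- A+E: weight 5+7=12, value 35+44=79
- B+E: weight 3+7=10, value 26+44=70
- A+B+C: weight 5+3+5=13, value 35+26+7=68
Best: $79.

$79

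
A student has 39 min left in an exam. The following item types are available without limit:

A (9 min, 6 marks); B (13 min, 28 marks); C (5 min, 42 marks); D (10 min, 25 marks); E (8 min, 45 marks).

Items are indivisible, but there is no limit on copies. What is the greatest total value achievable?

Best value-per-unit is C at 42/5; filling with it alone gives 7×42 = 294.
Optimal mix: 6×C + 1×E → time 38, value 297.

297 marks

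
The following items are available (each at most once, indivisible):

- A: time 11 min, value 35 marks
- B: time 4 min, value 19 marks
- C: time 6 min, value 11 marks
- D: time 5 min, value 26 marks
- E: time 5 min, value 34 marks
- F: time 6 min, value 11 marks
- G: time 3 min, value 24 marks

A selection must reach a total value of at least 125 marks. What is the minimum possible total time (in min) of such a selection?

Subsets with value ≥ 125, sorted by total time:
- A+B+D+E+G: time 28, value 138
- B+C+D+E+F+G: time 29, value 125
Minimum time: 28 min.

28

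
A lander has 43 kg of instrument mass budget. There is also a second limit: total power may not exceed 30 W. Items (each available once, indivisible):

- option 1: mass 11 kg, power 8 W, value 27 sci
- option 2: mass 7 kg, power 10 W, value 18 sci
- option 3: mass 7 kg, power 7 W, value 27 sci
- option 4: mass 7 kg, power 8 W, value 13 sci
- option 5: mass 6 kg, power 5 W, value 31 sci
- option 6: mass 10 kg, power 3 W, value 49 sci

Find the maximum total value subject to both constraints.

134 sci

Feasible sets respecting both limits:
- option 1+option 3+option 5+option 6: mass 34, power 23, value 134
- option 1+option 2+option 5+option 6: mass 34, power 26, value 125
- option 2+option 3+option 5+option 6: mass 30, power 25, value 125
Best: 134 sci.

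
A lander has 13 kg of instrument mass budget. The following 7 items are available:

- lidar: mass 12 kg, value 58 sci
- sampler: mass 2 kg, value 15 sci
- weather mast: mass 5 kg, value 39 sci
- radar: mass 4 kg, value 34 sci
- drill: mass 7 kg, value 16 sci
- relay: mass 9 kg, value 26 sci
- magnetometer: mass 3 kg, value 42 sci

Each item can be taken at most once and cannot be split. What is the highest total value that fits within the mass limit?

115 sci

Check high-value combinations within 13 kg:
- weather mast+radar+magnetometer: mass 5+4+3=12, value 39+34+42=115
- sampler+weather mast+magnetometer: mass 2+5+3=10, value 15+39+42=96
- sampler+radar+magnetometer: mass 2+4+3=9, value 15+34+42=91
- sampler+weather mast+radar: mass 2+5+4=11, value 15+39+34=88
Best: 115 sci.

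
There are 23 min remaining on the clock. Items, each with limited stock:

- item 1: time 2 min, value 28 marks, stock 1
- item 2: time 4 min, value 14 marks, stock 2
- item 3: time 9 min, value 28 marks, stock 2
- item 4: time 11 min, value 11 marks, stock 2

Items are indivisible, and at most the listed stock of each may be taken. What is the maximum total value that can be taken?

84 marks

Best selections within time 23 and stock limits:
- 1×item 1 + 2×item 2 + 1×item 3: time 19, value 84
- 1×item 1 + 2×item 3: time 20, value 84
- 1×item 1 + 1×item 2 + 1×item 3: time 15, value 70
- 1×item 2 + 2×item 3: time 22, value 70
Best: 84 marks.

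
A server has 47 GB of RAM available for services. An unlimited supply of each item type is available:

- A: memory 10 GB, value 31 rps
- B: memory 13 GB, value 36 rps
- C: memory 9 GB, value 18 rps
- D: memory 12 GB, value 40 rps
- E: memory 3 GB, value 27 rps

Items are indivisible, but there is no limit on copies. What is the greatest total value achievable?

405 rps

Best value-per-unit is E at 27/3, and filling with it alone uses memory 15×3=45. No mix of the others beats 15×27 = 405.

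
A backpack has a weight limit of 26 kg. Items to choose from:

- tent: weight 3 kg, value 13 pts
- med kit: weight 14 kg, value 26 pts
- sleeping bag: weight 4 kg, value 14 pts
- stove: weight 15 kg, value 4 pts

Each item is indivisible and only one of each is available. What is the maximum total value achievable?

53 pts

This is a 0/1 knapsack; check combinations near the capacity.
- tent+med kit+sleeping bag: weight 3+14+4=21, value 13+26+14=53
- med kit+sleeping bag: weight 14+4=18, value 26+14=40
- tent+med kit: weight 3+14=17, value 13+26=39
- tent+sleeping bag+stove: weight 3+4+15=22, value 13+14+4=31
Best: 53 pts.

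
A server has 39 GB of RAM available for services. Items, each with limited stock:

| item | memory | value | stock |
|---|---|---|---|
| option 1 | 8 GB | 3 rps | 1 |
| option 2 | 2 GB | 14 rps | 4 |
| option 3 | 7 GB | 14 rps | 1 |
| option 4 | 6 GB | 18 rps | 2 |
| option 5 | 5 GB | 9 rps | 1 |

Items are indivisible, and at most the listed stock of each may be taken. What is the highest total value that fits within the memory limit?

115 rps

Best selections within memory 39 and stock limits:
- 4×option 2 + 1×option 3 + 2×option 4 + 1×option 5: memory 32, value 115
- 1×option 1 + 4×option 2 + 1×option 3 + 2×option 4: memory 35, value 109
- 4×option 2 + 1×option 3 + 2×option 4: memory 27, value 106
Best: 115 rps.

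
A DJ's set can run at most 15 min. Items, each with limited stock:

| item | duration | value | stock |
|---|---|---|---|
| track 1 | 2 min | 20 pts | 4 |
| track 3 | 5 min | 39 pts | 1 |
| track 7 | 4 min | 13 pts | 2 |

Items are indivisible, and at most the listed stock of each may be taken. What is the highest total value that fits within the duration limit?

119 pts

Top feasible selections:
- 4×track 1 + 1×track 3: duration 13, value 119
- 3×track 1 + 1×track 3 + 1×track 7: duration 15, value 112
- 3×track 1 + 1×track 3: duration 11, value 99
Best: 119 pts.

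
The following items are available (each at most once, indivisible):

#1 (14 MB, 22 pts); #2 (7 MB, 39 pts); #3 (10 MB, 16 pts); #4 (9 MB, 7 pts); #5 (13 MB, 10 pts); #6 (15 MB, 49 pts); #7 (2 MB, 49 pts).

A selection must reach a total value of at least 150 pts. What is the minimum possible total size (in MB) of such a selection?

34

Subsets with value ≥ 150, sorted by total size:
- #2+#3+#6+#7: size 34, value 153
- #1+#2+#6+#7: size 38, value 159
Minimum size: 34 MB.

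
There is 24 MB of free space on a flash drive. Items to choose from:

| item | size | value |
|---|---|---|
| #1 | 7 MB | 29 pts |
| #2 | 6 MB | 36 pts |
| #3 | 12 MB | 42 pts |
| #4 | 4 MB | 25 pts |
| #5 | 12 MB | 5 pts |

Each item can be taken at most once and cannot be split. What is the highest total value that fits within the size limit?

103 pts

Check high-value combinations within 24 MB:
- #2+#3+#4: size 6+12+4=22, value 36+42+25=103
- #1+#3+#4: size 7+12+4=23, value 29+42+25=96
- #1+#2+#4: size 7+6+4=17, value 29+36+25=90
Best: 103 pts.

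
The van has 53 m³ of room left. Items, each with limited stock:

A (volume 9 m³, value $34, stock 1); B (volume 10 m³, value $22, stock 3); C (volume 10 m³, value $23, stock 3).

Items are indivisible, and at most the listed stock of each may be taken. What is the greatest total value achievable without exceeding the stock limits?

$125

Top feasible selections:
- 1×A + 1×B + 3×C: volume 49, value 125
- 1×A + 2×B + 2×C: volume 49, value 124
Best: $125.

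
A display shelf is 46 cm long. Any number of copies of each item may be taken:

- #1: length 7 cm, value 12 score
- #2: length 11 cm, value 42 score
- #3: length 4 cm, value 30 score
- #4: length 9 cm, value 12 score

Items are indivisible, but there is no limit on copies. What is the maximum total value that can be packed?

Best value-per-unit is #3 at 30/4, and filling with it alone uses length 11×4=44. No mix of the others beats 11×30 = 330.

330 score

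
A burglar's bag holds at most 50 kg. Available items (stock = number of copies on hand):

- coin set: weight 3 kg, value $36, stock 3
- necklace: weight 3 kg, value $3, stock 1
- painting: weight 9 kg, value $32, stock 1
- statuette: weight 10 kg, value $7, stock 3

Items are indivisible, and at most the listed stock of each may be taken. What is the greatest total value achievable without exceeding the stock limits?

Top feasible selections:
- 3×coin set + 1×painting + 3×statuette: weight 48, value 161
- 3×coin set + 1×necklace + 1×painting + 2×statuette: weight 41, value 157
- 3×coin set + 1×painting + 2×statuette: weight 38, value 154
Best: $161.

$161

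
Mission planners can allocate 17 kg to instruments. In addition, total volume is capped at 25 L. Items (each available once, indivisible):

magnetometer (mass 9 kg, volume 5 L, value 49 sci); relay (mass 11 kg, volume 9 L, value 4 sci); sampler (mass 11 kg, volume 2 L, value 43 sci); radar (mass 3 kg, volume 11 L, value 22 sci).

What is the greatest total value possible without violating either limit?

71 sci

Feasible sets respecting both limits:
- magnetometer+radar: mass 12, volume 16, value 71
- sampler+radar: mass 14, volume 13, value 65
- magnetometer: mass 9, volume 5, value 49
Best: 71 sci.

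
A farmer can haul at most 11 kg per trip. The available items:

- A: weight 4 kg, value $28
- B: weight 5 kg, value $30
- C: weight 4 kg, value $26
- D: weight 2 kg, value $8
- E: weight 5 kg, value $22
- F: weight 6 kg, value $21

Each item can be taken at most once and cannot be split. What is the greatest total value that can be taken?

Check high-value combinations within 11 kg:
- A+B+D: weight 4+5+2=11, value 28+30+8=66
- B+C+D: weight 5+4+2=11, value 30+26+8=64
- A+C+D: weight 4+4+2=10, value 28+26+8=62
Best: $66.

$66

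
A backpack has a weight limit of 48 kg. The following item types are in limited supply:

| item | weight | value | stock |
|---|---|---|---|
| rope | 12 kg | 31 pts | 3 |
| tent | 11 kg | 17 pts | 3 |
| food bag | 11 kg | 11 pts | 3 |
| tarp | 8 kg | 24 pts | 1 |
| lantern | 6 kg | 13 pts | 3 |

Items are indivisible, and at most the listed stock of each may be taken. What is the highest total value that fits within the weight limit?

Best selections within weight 48 and stock limits:
- 3×rope + 2×lantern: weight 48, value 119
- 3×rope + 1×tarp: weight 44, value 117
Best: 119 pts.

119 pts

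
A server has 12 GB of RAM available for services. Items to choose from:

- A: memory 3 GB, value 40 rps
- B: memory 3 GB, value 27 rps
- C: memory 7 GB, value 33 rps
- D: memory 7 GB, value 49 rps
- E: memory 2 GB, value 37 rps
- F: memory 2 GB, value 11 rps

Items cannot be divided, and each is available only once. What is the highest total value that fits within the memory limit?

Check high-value combinations within 12 GB:
- A+D+E: memory 3+7+2=12, value 40+49+37=126
- A+B+E+F: memory 3+3+2+2=10, value 40+27+37+11=115
- B+D+E: memory 3+7+2=12, value 27+49+37=113
- A+C+E: memory 3+7+2=12, value 40+33+37=110
- A+B+E: memory 3+3+2=8, value 40+27+37=104
Best: 126 rps.

126 rps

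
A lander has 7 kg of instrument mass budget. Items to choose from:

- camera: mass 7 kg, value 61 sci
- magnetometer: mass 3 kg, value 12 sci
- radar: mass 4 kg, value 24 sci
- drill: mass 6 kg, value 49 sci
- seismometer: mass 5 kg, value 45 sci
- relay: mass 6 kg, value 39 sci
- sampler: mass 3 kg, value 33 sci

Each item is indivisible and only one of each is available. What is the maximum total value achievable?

Check high-value combinations within 7 kg:
- camera: mass 7, value 61
- radar+sampler: mass 4+3=7, value 24+33=57
- drill: mass 6, value 49
Best: 61 sci.

61 sci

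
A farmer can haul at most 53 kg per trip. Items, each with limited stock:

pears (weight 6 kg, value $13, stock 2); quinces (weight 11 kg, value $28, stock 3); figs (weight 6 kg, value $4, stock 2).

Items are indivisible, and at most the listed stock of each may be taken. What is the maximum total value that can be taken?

$114

Top feasible selections:
- 2×pears + 3×quinces + 1×figs: weight 51, value 114
- 2×pears + 3×quinces: weight 45, value 110
- 1×pears + 3×quinces + 2×figs: weight 51, value 105
- 1×pears + 3×quinces + 1×figs: weight 45, value 101
Best: $114.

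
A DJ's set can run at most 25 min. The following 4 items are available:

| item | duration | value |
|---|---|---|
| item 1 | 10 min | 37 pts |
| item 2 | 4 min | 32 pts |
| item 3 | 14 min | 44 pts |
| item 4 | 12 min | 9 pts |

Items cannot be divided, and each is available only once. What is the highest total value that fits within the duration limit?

81 pts

This is a 0/1 knapsack; check combinations near the capacity.
- item 1+item 3: duration 10+14=24, value 37+44=81
- item 2+item 3: duration 4+14=18, value 32+44=76
- item 1+item 2: duration 10+4=14, value 37+32=69
- item 1+item 4: duration 10+12=22, value 37+9=46
Best: 81 pts.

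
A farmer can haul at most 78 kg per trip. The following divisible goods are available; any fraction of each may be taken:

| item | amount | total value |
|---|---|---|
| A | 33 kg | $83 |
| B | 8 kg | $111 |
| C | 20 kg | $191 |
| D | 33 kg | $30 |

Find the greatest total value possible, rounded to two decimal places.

400.45

Take in order of value per unit:
- B (111/8 per unit): all 8 → value 111, running total 111.00
- C (191/20 per unit): all 20 → value 191, running total 302.00
- A (83/33 per unit): all 33 → value 83, running total 385.00
- D (30/33 per unit): 17 of 33 → value 17×30/33 = 15.4545, running total 400.45
Total 400.45.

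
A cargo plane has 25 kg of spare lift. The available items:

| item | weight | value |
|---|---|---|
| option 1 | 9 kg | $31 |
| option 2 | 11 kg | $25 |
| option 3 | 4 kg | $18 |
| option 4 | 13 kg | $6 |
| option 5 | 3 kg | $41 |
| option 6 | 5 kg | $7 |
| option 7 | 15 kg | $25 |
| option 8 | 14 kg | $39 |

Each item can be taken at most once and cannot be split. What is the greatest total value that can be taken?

$98

Check high-value combinations within 25 kg:
- option 3+option 5+option 8: weight 4+3+14=21, value 18+41+39=98
- option 1+option 3+option 5+option 6: weight 9+4+3+5=21, value 31+18+41+7=97
- option 1+option 2+option 5: weight 9+11+3=23, value 31+25+41=97
- option 2+option 3+option 5+option 6: weight 11+4+3+5=23, value 25+18+41+7=91
- option 1+option 3+option 5: weight 9+4+3=16, value 31+18+41=90
Best: $98.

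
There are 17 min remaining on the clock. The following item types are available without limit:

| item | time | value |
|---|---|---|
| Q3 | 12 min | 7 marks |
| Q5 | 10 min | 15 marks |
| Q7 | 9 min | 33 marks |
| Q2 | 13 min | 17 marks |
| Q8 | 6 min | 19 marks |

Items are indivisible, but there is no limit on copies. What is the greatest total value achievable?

52 marks

Best value-per-unit is Q7 at 33/9; filling with it alone gives 1×33 = 33.
Optimal mix: 1×Q7 + 1×Q8 → time 15, value 52.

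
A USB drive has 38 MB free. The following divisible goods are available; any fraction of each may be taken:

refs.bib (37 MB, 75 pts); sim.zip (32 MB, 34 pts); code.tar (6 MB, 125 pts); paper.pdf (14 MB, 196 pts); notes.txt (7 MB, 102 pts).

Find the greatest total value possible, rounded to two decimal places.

445.30

Take in order of value per unit:
- code.tar (125/6 per unit): all 6 → value 125, running total 125.00
- notes.txt (102/7 per unit): all 7 → value 102, running total 227.00
- paper.pdf (196/14 per unit): all 14 → value 196, running total 423.00
- refs.bib (75/37 per unit): 11 of 37 → value 11×75/37 = 22.2973, running total 445.30
Total 445.30.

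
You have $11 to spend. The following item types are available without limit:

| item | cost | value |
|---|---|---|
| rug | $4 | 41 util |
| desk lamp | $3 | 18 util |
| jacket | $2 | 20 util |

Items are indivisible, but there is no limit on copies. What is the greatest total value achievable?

102 util

Best value-per-unit is rug at 41/4; filling with it alone gives 2×41 = 82.
Optimal mix: 2×rug + 1×jacket → cost 10, value 102.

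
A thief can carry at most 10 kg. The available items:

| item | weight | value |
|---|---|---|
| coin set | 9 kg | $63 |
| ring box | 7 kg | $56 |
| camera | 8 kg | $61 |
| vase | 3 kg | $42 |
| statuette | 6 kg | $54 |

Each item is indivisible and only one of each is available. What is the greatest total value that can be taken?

This is a 0/1 knapsack; check combinations near the capacity.
- ring box+vase: weight 7+3=10, value 56+42=98
- vase+statuette: weight 3+6=9, value 42+54=96
- coin set: weight 9, value 63
- camera: weight 8, value 61
Best: $98.

$98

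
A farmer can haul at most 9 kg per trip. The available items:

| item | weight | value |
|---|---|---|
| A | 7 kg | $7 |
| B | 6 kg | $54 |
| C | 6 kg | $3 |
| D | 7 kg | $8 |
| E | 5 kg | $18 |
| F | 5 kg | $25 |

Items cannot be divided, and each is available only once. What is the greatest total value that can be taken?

Check high-value combinations within 9 kg:
- B: weight 6, value 54
- F: weight 5, value 25
- E: weight 5, value 18
- D: weight 7, value 8
Best: $54.

$54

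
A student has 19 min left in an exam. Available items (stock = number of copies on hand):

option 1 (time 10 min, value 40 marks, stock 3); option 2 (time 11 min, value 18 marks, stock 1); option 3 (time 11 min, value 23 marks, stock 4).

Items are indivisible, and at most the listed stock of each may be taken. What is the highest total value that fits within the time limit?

40 marks

Top feasible selections:
- 1×option 1: time 10, value 40
- 1×option 3: time 11, value 23
- 1×option 2: time 11, value 18
Best: 40 marks.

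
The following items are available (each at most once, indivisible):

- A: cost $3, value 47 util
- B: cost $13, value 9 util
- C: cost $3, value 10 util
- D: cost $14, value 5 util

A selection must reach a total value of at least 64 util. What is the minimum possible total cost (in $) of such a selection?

Subsets with value ≥ 64, sorted by total cost:
- A+B+C: cost 19, value 66
- A+B+C+D: cost 33, value 71
Minimum cost: 19 $.

19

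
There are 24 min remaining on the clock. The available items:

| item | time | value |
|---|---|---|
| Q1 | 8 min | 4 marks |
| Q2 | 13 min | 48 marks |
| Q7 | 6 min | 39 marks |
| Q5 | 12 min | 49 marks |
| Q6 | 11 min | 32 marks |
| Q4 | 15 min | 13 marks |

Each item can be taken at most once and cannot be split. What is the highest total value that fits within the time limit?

88 marks

Check high-value combinations within 24 min:
- Q7+Q5: time 6+12=18, value 39+49=88
- Q2+Q7: time 13+6=19, value 48+39=87
- Q5+Q6: time 12+11=23, value 49+32=81
- Q2+Q6: time 13+11=24, value 48+32=80
- Q7+Q6: time 6+11=17, value 39+32=71
Best: 88 marks.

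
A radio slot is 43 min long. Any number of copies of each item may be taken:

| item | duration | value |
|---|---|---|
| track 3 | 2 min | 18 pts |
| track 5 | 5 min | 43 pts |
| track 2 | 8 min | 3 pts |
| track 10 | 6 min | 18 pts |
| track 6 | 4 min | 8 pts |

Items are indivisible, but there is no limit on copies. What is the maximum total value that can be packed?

Best value-per-unit is track 3 at 18/2; filling with it alone gives 21×18 = 378.
Optimal mix: 19×track 3 + 1×track 5 → duration 43, value 385.

385 pts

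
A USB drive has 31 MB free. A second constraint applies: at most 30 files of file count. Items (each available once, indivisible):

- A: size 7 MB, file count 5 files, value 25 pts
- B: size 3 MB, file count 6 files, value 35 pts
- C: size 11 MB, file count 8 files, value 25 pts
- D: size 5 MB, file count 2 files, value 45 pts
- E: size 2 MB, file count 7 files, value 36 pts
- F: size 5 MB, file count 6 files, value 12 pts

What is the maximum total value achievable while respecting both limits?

166 pts

Feasible sets respecting both limits:
- A+B+C+D+E: size 28, file count 28, value 166
- A+B+D+E+F: size 22, file count 26, value 153
- B+C+D+E+F: size 26, file count 29, value 153
- A+C+D+E+F: size 30, file count 28, value 143
Best: 166 pts.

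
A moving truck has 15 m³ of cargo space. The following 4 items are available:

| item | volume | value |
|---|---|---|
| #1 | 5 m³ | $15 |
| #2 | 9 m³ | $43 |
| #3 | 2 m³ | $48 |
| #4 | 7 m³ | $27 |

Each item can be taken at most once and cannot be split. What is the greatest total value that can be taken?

$91

Check high-value combinations within 15 m³:
- #2+#3: volume 9+2=11, value 43+48=91
- #1+#3+#4: volume 5+2+7=14, value 15+48+27=90
- #3+#4: volume 2+7=9, value 48+27=75
- #1+#3: volume 5+2=7, value 15+48=63
- #1+#2: volume 5+9=14, value 15+43=58
Best: $91.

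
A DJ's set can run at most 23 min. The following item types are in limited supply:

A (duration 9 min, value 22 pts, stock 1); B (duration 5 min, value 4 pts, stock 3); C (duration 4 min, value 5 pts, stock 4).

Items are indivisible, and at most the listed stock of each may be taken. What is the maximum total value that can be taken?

Best selections within duration 23 and stock limits:
- 1×A + 3×C: duration 21, value 37
- 1×A + 1×B + 2×C: duration 22, value 36
Best: 37 pts.

37 pts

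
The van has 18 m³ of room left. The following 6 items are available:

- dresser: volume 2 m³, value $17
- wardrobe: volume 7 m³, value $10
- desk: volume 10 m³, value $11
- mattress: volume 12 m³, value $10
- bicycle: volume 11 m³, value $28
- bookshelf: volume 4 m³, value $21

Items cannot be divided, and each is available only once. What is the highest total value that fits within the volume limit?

$66

Check high-value combinations within 18 m³:
- dresser+bicycle+bookshelf: volume 2+11+4=17, value 17+28+21=66
- bicycle+bookshelf: volume 11+4=15, value 28+21=49
- dresser+desk+bookshelf: volume 2+10+4=16, value 17+11+21=49
- dresser+wardrobe+bookshelf: volume 2+7+4=13, value 17+10+21=48
Best: $66.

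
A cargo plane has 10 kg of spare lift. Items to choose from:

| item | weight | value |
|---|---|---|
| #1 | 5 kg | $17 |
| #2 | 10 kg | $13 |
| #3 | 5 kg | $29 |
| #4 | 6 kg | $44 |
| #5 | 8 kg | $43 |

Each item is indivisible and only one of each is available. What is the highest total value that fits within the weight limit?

$46

Check high-value combinations within 10 kg:
- #1+#3: weight 5+5=10, value 17+29=46
- #4: weight 6, value 44
- #5: weight 8, value 43
- #3: weight 5, value 29
- #1: weight 5, value 17
Best: $46.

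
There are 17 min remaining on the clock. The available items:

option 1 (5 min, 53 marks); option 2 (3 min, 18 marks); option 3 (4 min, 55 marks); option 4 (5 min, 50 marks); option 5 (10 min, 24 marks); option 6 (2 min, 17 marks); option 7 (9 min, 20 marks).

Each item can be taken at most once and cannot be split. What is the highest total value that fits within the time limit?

176 marks

Check high-value combinations within 17 min:
- option 1+option 2+option 3+option 4: time 5+3+4+5=17, value 53+18+55+50=176
- option 1+option 3+option 4+option 6: time 5+4+5+2=16, value 53+55+50+17=175
- option 1+option 3+option 4: time 5+4+5=14, value 53+55+50=158
- option 1+option 2+option 3+option 6: time 5+3+4+2=14, value 53+18+55+17=143
- option 2+option 3+option 4+option 6: time 3+4+5+2=14, value 18+55+50+17=140
Best: 176 marks.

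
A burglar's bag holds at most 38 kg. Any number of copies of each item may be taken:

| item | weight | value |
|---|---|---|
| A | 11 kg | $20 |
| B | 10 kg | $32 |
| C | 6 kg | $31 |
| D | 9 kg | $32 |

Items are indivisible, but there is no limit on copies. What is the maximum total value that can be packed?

$186

Best value-per-unit is C at 31/6, and filling with it alone uses weight 6×6=36. No mix of the others beats 6×31 = 186.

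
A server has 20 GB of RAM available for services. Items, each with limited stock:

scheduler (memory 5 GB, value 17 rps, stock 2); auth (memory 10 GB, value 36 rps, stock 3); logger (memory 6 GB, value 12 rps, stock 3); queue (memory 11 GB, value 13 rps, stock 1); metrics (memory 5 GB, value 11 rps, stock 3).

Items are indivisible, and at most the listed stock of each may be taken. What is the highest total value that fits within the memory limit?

Top feasible selections:
- 2×auth: memory 20, value 72
- 2×scheduler + 1×auth: memory 20, value 70
- 1×scheduler + 1×auth + 1×metrics: memory 20, value 64
- 1×auth + 2×metrics: memory 20, value 58
Best: 72 rps.

72 rps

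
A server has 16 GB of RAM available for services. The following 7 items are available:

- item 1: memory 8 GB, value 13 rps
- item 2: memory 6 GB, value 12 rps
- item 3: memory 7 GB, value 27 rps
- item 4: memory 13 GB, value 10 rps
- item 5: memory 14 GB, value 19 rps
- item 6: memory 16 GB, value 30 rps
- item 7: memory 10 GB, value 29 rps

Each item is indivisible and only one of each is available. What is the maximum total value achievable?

41 rps

Check high-value combinations within 16 GB:
- item 2+item 7: memory 6+10=16, value 12+29=41
- item 1+item 3: memory 8+7=15, value 13+27=40
- item 2+item 3: memory 6+7=13, value 12+27=39
- item 6: memory 16, value 30
- item 7: memory 10, value 29
Best: 41 rps.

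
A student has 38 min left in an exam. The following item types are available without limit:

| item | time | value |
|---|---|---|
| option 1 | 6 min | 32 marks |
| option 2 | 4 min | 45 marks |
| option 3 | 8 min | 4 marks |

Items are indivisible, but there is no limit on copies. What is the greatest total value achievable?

405 marks

Best value-per-unit is option 2 at 45/4, and filling with it alone uses time 9×4=36. No mix of the others beats 9×45 = 405.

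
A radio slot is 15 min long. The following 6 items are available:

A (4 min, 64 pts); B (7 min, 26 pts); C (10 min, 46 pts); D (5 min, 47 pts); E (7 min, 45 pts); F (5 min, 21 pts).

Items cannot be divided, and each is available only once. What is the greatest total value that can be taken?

Check high-value combinations within 15 min:
- A+D+F: duration 4+5+5=14, value 64+47+21=132
- A+D: duration 4+5=9, value 64+47=111
- A+C: duration 4+10=14, value 64+46=110
Best: 132 pts.

132 pts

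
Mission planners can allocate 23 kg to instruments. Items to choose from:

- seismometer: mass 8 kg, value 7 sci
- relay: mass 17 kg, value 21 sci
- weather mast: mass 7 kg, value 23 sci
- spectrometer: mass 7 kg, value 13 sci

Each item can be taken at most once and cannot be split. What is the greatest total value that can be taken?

43 sci

This is a 0/1 knapsack; check combinations near the capacity.
- seismometer+weather mast+spectrometer: mass 8+7+7=22, value 7+23+13=43
- weather mast+spectrometer: mass 7+7=14, value 23+13=36
- seismometer+weather mast: mass 8+7=15, value 7+23=30
- weather mast: mass 7, value 23
Best: 43 sci.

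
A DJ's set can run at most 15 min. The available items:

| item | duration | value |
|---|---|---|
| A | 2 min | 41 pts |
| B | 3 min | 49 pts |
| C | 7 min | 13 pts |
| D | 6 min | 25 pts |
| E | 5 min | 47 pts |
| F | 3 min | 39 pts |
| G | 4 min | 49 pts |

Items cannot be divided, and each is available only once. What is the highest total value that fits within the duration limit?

186 pts

Check high-value combinations within 15 min:
- A+B+E+G: duration 2+3+5+4=14, value 41+49+47+49=186
- B+E+F+G: duration 3+5+3+4=15, value 49+47+39+49=184
- A+B+F+G: duration 2+3+3+4=12, value 41+49+39+49=178
- A+B+E+F: duration 2+3+5+3=13, value 41+49+47+39=176
Best: 186 pts.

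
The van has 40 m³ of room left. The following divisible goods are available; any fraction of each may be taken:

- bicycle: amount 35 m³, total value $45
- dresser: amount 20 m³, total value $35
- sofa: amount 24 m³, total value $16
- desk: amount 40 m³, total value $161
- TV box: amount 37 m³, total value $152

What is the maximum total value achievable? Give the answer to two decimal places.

Take in order of value per unit:
- TV box (152/37 per unit): all 37 → value 152, running total 152.00
- desk (161/40 per unit): 3 of 40 → value 3×161/40 = 12.0750, running total 164.08
Total 164.08.

164.08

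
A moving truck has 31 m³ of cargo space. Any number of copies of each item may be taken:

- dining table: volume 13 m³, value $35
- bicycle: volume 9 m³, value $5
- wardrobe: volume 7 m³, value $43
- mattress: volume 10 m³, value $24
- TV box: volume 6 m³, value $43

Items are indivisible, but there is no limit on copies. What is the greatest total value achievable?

Best value-per-unit is TV box at 43/6; filling with it alone gives 5×43 = 215.
Optimal mix: 1×wardrobe + 4×TV box → volume 31, value 215.

$215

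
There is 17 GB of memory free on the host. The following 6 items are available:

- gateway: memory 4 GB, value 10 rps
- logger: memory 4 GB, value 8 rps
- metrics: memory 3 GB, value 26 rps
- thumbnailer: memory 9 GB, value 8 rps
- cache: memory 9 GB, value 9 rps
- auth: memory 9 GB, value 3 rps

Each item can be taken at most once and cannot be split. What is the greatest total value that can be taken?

This is a 0/1 knapsack; check combinations near the capacity.
- gateway+metrics+cache: memory 4+3+9=16, value 10+26+9=45
- gateway+logger+metrics: memory 4+4+3=11, value 10+8+26=44
- gateway+metrics+thumbnailer: memory 4+3+9=16, value 10+26+8=44
- logger+metrics+cache: memory 4+3+9=16, value 8+26+9=43
Best: 45 rps.

45 rps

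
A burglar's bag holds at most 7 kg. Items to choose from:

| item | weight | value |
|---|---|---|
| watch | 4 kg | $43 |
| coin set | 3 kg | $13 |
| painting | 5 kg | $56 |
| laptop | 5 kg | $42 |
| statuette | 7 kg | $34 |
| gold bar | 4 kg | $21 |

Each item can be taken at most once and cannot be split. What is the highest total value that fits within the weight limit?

Check high-value combinations within 7 kg:
- painting: weight 5, value 56
- watch+coin set: weight 4+3=7, value 43+13=56
- watch: weight 4, value 43
- laptop: weight 5, value 42
Best: $56.

$56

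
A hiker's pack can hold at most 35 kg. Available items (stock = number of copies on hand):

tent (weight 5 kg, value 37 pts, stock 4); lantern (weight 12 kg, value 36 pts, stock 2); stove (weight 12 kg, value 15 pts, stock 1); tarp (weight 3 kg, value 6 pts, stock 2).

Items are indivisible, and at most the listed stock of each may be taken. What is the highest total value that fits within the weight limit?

Top feasible selections:
- 4×tent + 1×lantern + 1×tarp: weight 35, value 190
- 4×tent + 1×lantern: weight 32, value 184
- 4×tent + 1×stove + 1×tarp: weight 35, value 169
Best: 190 pts.

190 pts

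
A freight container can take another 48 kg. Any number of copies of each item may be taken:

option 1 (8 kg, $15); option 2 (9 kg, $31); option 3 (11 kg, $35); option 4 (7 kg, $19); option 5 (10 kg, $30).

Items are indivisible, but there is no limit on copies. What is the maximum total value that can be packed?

Best value-per-unit is option 2 at 31/9; filling with it alone gives 5×31 = 155.
Optimal mix: 4×option 2 + 1×option 3 → weight 47, value 159.

$159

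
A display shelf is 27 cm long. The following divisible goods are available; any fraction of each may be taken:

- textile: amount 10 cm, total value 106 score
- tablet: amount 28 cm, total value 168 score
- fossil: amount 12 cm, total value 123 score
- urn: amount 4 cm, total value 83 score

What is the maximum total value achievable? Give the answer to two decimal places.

318.00

Take in order of value per unit:
- urn (83/4 per unit): all 4 → value 83, running total 83.00
- textile (106/10 per unit): all 10 → value 106, running total 189.00
- fossil (123/12 per unit): all 12 → value 123, running total 312.00
- tablet (168/28 per unit): 1 of 28 → value 1×168/28 = 6.0000, running total 318.00
Total 318.00.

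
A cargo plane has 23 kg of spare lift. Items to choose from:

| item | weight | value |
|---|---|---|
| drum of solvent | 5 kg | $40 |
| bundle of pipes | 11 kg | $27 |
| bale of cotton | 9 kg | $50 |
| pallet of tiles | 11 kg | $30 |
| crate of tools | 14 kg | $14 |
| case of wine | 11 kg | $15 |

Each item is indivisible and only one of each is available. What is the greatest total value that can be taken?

$90

Check high-value combinations within 23 kg:
- drum of solvent+bale of cotton: weight 5+9=14, value 40+50=90
- bale of cotton+pallet of tiles: weight 9+11=20, value 50+30=80
- bundle of pipes+bale of cotton: weight 11+9=20, value 27+50=77
- drum of solvent+pallet of tiles: weight 5+11=16, value 40+30=70
- drum of solvent+bundle of pipes: weight 5+11=16, value 40+27=67
Best: $90.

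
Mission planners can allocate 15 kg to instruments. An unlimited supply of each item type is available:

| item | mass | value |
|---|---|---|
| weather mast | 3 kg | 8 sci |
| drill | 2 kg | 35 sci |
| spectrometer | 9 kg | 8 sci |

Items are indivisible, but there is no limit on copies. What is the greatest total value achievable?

245 sci

Best value-per-unit is drill at 35/2, and filling with it alone uses mass 7×2=14. No mix of the others beats 7×35 = 245.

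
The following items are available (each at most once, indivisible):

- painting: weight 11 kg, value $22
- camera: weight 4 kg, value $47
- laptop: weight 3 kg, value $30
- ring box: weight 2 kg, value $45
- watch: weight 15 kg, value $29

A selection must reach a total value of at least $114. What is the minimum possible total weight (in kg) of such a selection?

Subsets with value ≥ 114, sorted by total weight:
- camera+laptop+ring box: weight 9, value 122
- painting+camera+ring box: weight 17, value 114
- painting+camera+laptop+ring box: weight 20, value 144
Minimum weight: 9 kg.

9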